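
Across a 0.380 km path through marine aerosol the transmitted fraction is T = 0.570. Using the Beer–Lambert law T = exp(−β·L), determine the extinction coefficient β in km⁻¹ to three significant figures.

Beer–Lambert: T = exp(−βL) ⇒ β = −ln(T)/L = −ln(0.570)/0.380 = 0.5621/0.380 = 1.479 km⁻¹.

1.48 km⁻¹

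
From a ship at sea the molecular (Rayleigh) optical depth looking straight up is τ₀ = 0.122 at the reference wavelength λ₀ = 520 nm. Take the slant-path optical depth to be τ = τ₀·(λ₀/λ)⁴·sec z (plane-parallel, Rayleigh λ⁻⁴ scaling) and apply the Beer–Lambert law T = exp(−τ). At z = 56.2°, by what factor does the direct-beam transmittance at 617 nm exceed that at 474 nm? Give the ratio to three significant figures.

1.23

Airmass: sec 56.2° = 1.7976.
τ(617 nm) = 0.122 × (520/617)⁴ × 1.7976 = 0.122 × 0.5045 × 1.7976 = 0.1106.
τ(474 nm) = 0.122 × (520/474)⁴ × 1.7976 = 0.122 × 1.4484 × 1.7976 = 0.3177.
T(617)/T(474) = exp(τ_B − τ_A) = exp(0.2070) = 1.2300.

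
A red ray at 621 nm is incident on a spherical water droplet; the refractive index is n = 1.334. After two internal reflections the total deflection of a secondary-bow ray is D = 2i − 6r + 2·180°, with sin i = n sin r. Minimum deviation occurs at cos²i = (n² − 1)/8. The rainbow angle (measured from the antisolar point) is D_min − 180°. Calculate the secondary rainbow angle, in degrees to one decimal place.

cos²i = (1.77956 − 1)/8 = 0.09744; i = arccos(0.31216) = 71.810°.
sin r = sin 71.810°/1.334 = 0.71217; r = 45.411°.
D_min = 2·71.810° − 6·45.411° + 360° = 231.153°.
Rainbow angle = D_min − 180° = 51.153°.

51.2°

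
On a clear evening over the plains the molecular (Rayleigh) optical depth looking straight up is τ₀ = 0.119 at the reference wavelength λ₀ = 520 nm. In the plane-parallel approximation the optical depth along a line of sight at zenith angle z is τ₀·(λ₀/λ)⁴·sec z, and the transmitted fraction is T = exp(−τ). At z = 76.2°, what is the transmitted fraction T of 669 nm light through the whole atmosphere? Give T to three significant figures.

sec 76.2° = 4.1923.
τ = 0.119 × (520/669)⁴ × 4.1923 = 0.119 × 0.3650 × 4.1923 = 0.1821.
T = exp(−0.1821) = 0.8335.

0.834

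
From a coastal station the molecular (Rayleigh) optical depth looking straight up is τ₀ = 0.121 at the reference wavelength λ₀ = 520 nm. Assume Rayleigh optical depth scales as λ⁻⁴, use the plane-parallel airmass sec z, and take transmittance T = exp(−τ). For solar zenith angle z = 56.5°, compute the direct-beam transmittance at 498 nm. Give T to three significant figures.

sec 56.5° = 1.8118.
τ = 0.121 × (520/498)⁴ × 1.8118 = 0.121 × 1.1888 × 1.8118 = 0.2606.
T = exp(−0.2606) = 0.7706.

0.771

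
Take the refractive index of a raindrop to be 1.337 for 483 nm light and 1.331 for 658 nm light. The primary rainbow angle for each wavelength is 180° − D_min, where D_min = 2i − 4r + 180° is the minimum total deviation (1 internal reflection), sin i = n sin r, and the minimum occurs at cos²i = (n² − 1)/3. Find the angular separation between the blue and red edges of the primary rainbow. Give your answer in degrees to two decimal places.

At 483 nm (n = 1.337): cos²i = 0.26252 → i = 59.178°, r = 39.964°, D_min = 138.500°, rainbow angle = 41.500°.
At 658 nm (n = 1.331): cos²i = 0.25719 → i = 59.527°, r = 40.356°, D_min = 137.630°, rainbow angle = 42.370°.
Angular width = |41.500° − 42.370°| = 0.870°.

0.87°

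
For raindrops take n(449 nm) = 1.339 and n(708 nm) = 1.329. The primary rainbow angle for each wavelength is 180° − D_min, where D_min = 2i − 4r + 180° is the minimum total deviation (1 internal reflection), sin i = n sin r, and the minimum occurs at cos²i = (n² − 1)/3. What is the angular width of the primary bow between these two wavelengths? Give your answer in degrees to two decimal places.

At 449 nm (n = 1.339): cos²i = 0.26431 → i = 59.062°, r = 39.834°, D_min = 138.786°, rainbow angle = 41.214°.
At 708 nm (n = 1.329): cos²i = 0.25541 → i = 59.643°, r = 40.487°, D_min = 137.337°, rainbow angle = 42.663°.
Angular width = |41.214° − 42.663°| = 1.450°.

1.45°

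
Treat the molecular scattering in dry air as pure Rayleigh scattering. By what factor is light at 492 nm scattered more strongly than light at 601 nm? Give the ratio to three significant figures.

Rayleigh scattering ∝ λ⁻⁴, so the ratio of coefficients is the inverse fourth power of the wavelength ratio.
σ(492)/σ(601) = (601/492)⁴ = (1.2215)⁴ = 2.227.

2.23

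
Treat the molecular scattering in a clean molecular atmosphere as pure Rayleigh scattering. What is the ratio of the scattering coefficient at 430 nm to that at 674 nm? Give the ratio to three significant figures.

Rayleigh scattering ∝ λ⁻⁴, so the ratio of coefficients is the inverse fourth power of the wavelength ratio.
σ(430)/σ(674) = (674/430)⁴ = (1.5674)⁴ = 6.036.

6.04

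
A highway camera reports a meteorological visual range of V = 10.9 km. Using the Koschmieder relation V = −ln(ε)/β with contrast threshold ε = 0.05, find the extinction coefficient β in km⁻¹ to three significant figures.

0.275 km⁻¹

β = −ln(0.05) / V = 2.996 / 10.9 = 0.2748 km⁻¹.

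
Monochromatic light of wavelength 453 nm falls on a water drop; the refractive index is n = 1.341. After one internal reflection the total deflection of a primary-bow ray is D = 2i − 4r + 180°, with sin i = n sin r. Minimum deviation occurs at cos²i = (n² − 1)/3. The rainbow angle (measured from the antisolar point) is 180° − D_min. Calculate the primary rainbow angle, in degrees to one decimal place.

40.9°

cos²i = (1.79828 − 1)/3 = 0.26609; i = arccos(0.51584) = 58.946°.
sin r = sin 58.946°/1.341 = 0.63884; r = 39.705°.
D_min = 2·58.946° − 4·39.705° + 180° = 139.071°.
Rainbow angle = 180° − D_min = 40.929°.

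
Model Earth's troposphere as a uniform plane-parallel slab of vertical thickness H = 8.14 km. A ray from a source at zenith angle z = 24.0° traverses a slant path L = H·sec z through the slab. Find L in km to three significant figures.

8.91 km

sec z = 1/cos 24.0° = 1.0946.
L = 8.14 × 1.0946 = 8.910 km.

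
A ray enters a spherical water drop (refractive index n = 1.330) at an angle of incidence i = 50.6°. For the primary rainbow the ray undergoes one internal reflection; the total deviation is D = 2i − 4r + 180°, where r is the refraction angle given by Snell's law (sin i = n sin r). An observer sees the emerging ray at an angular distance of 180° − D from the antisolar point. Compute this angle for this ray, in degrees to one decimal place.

sin r = sin 50.6° / 1.330 = 0.7727/1.330 = 0.5810; r = 35.52°.
D = 2·50.6° − 4·35.52° + 180° = 101.20° − 142.08° + 180° = 139.12°.
Angle from antisolar point = 180° − D = 40.88°.

40.9°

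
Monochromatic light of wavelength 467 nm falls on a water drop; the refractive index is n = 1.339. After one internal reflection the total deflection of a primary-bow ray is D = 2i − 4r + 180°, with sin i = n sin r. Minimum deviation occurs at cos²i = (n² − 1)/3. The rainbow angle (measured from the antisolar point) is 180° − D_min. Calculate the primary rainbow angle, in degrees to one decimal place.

cos²i = (1.79292 − 1)/3 = 0.26431; i = arccos(0.51411) = 59.062°.
sin r = sin 59.062°/1.339 = 0.64057; r = 39.834°.
D_min = 2·59.062° − 4·39.834° + 180° = 138.786°.
Rainbow angle = 180° − D_min = 41.214°.

41.2°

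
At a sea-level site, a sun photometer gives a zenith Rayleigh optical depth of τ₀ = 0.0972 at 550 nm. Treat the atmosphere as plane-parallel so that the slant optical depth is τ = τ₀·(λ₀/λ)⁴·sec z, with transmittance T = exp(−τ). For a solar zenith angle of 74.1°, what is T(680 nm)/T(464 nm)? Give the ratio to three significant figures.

Airmass: sec 74.1° = 3.6502.
τ(680 nm) = 0.0972 × (550/680)⁴ × 3.6502 = 0.0972 × 0.4280 × 3.6502 = 0.1518.
τ(464 nm) = 0.0972 × (550/464)⁴ × 3.6502 = 0.0972 × 1.9741 × 3.6502 = 0.7004.
T(680)/T(464) = exp(τ_B − τ_A) = exp(0.5486) = 1.7308.

1.73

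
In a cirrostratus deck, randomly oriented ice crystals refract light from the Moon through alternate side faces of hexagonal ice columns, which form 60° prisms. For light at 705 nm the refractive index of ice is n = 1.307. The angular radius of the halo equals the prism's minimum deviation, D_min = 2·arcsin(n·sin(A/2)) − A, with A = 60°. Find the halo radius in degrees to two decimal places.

21.61°

n·sin(A/2) = 1.307 × sin 30° = 1.307 × 0.5000 = 0.6535.
D_min = 2·arcsin(0.6535) − 60° = 2 × 40.806° − 60° = 21.612°.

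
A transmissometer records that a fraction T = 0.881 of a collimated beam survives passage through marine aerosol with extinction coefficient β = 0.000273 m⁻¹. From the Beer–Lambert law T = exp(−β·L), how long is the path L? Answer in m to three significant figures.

Beer–Lambert: T = exp(−βL) ⇒ L = −ln(T)/β = −ln(0.881)/0.000273 = 0.1267/0.000273 = 464.1 m.

464 m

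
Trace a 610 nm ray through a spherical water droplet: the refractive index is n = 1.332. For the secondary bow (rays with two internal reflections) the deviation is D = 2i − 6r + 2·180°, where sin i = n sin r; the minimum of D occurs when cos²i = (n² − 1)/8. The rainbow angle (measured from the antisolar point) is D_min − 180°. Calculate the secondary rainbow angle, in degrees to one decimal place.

50.6°

cos²i = (1.77422 − 1)/8 = 0.09678; i = arccos(0.31109) = 71.875°.
sin r = sin 71.875°/1.332 = 0.71350; r = 45.520°.
D_min = 2·71.875° − 6·45.520° + 360° = 230.628°.
Rainbow angle = D_min − 180° = 50.628°.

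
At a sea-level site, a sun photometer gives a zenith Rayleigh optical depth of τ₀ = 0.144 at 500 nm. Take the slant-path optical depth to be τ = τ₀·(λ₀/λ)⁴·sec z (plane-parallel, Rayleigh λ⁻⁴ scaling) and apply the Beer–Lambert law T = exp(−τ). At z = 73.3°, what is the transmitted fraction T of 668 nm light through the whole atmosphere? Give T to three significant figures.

sec 73.3° = 3.4799.
τ = 0.144 × (500/668)⁴ × 3.4799 = 0.144 × 0.3139 × 3.4799 = 0.1573.
T = exp(−0.1573) = 0.8545.

0.854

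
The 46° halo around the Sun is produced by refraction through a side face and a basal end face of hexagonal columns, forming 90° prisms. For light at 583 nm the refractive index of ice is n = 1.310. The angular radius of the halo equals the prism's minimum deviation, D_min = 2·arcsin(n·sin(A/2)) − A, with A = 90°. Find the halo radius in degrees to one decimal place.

45.7°

n·sin(A/2) = 1.310 × sin 45° = 1.310 × 0.7071 = 0.9263.
D_min = 2·arcsin(0.9263) − 90° = 2 × 67.867° − 90° = 45.733°.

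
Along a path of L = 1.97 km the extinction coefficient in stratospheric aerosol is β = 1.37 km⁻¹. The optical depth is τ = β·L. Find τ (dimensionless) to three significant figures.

2.70

τ = β·L = 1.37 × 1.97 = 2.6989.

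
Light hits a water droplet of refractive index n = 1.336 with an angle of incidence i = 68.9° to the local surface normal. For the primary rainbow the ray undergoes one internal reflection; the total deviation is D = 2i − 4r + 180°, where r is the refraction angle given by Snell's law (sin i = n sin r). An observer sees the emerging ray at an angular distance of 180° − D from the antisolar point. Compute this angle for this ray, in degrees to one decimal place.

39.4°

sin r = sin 68.9° / 1.336 = 0.9330/1.336 = 0.6983; r = 44.29°.
D = 2·68.9° − 4·44.29° + 180° = 137.80° − 177.17° + 180° = 140.63°.
Angle from antisolar point = 180° − D = 39.37°.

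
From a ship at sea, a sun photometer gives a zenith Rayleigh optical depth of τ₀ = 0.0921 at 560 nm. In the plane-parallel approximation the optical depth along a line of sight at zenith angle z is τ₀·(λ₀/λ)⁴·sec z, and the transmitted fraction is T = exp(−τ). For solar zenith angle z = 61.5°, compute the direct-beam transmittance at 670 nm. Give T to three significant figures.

0.910

sec 61.5° = 2.0957.
τ = 0.0921 × (560/670)⁴ × 2.0957 = 0.0921 × 0.4880 × 2.0957 = 0.0942.
T = exp(−0.0942) = 0.9101.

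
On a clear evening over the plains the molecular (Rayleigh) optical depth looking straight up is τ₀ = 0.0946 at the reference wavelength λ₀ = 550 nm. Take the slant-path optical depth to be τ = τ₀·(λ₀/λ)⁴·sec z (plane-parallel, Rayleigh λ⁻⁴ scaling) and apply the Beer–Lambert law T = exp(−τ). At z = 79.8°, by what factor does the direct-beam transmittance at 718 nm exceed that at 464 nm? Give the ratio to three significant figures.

2.39

Airmass: sec 79.8° = 5.6470.
τ(718 nm) = 0.0946 × (550/718)⁴ × 5.6470 = 0.0946 × 0.3443 × 5.6470 = 0.1839.
τ(464 nm) = 0.0946 × (550/464)⁴ × 5.6470 = 0.0946 × 1.9741 × 5.6470 = 1.0546.
T(718)/T(464) = exp(τ_B − τ_A) = exp(0.8707) = 2.3885.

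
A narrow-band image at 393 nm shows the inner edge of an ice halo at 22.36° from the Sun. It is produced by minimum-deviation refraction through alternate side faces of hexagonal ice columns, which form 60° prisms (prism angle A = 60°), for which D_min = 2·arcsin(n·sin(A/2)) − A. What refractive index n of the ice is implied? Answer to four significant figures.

Rearranging: n = sin((D_min + A)/2) / sin(A/2).
(D_min + A)/2 = (22.36° + 60°)/2 = 41.180°.
n = sin 41.180° / sin 30° = 0.6584 / 0.5000 = 1.3169.

1.317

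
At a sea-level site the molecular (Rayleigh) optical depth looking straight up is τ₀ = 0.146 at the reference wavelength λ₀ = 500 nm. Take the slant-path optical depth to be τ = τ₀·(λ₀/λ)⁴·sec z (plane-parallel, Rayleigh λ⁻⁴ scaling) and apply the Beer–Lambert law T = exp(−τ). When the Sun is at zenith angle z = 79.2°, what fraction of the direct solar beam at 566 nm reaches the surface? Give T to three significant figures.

sec 79.2° = 5.3367.
τ = 0.146 × (500/566)⁴ × 5.3367 = 0.146 × 0.6090 × 5.3367 = 0.4745.
T = exp(−0.4745) = 0.6222.

0.622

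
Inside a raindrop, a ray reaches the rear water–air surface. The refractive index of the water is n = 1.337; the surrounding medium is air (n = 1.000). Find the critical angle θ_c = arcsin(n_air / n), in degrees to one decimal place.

48.4°

sin θ_c = n_air / n = 1.000 / 1.337 = 0.7479.
θ_c = arcsin(0.7479) = 48.41°.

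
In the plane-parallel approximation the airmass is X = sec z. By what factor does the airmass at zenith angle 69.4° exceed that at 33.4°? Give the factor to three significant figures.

X(69.4°)/X(33.4°) = sec 69.4° / sec 33.4° = cos 33.4° / cos 69.4° = 0.8348/0.3518 = 2.3728.

2.37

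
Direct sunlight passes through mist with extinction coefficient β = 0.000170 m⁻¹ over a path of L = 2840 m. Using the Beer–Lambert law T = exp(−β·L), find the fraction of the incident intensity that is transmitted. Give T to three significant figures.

0.617

τ = β·L = 0.000170 × 2840 = 0.4828.
T = exp(−0.4828) = 0.6171.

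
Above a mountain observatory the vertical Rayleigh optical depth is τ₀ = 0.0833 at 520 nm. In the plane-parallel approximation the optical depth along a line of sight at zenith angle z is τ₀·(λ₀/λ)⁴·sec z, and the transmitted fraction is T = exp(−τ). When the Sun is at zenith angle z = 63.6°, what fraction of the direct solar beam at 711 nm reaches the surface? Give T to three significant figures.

0.948

sec 63.6° = 2.2490.
τ = 0.0833 × (520/711)⁴ × 2.2490 = 0.0833 × 0.2861 × 2.2490 = 0.0536.
T = exp(−0.0536) = 0.9478.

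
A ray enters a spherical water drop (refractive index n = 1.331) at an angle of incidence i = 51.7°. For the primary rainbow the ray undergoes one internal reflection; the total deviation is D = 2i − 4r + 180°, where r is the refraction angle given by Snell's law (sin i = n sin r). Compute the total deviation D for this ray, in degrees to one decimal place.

138.9°

sin r = sin 51.7° / 1.331 = 0.7848/1.331 = 0.5896; r = 36.13°.
D = 2·51.7° − 4·36.13° + 180° = 103.40° − 144.52° + 180° = 138.88°.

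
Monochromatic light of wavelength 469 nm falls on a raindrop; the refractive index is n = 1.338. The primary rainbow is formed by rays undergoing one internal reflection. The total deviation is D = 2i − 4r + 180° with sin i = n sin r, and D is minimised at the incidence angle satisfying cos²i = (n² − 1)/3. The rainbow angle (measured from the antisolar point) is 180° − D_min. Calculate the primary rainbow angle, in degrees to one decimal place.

cos²i = (1.79024 − 1)/3 = 0.26341; i = arccos(0.51324) = 59.120°.
sin r = sin 59.120°/1.338 = 0.64144; r = 39.899°.
D_min = 2·59.120° − 4·39.899° + 180° = 138.643°.
Rainbow angle = 180° − D_min = 41.357°.

41.4°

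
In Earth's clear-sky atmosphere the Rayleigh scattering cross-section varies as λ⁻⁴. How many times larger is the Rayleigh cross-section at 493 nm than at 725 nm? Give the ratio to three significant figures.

Rayleigh scattering ∝ λ⁻⁴, so the ratio of coefficients is the inverse fourth power of the wavelength ratio.
σ(493)/σ(725) = (725/493)⁴ = (1.4706)⁴ = 4.677.

4.68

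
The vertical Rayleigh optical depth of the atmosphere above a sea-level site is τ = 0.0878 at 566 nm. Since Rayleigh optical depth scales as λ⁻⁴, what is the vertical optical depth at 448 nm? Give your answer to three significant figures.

0.224

τ(448 nm) = τ(566 nm) × (566/448)⁴ = 0.0878 × (1.2634)⁴ = 0.0878 × 2.5477 = 0.2237.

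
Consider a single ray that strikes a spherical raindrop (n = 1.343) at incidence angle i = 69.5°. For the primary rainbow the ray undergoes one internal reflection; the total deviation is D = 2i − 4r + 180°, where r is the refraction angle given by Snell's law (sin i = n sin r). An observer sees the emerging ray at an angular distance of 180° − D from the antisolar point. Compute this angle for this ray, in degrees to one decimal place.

sin r = sin 69.5° / 1.343 = 0.9367/1.343 = 0.6974; r = 44.22°.
D = 2·69.5° − 4·44.22° + 180° = 139.00° − 176.89° + 180° = 142.11°.
Angle from antisolar point = 180° − D = 37.89°.

37.9°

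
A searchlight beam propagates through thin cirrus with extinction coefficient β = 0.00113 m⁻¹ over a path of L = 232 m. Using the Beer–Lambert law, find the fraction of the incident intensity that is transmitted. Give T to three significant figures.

0.769

τ = β·L = 0.00113 × 232 = 0.2622.
T = exp(−0.2622) = 0.7694.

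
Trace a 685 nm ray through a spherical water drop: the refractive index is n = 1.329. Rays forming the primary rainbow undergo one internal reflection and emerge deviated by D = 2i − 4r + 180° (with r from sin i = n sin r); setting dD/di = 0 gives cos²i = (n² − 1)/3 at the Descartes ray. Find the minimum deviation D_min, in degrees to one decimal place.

cos²i = (1.76624 − 1)/3 = 0.25541; i = arccos(0.50538) = 59.643°.
sin r = sin 59.643°/1.329 = 0.64928; r = 40.487°.
D_min = 2·59.643° − 4·40.487° + 180° = 137.337°.

137.3°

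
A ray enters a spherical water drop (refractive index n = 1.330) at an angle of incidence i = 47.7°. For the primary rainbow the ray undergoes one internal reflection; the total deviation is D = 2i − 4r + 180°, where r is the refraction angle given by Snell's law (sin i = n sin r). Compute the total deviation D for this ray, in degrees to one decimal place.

sin r = sin 47.7° / 1.330 = 0.7396/1.330 = 0.5561; r = 33.79°.
D = 2·47.7° − 4·33.79° + 180° = 95.40° − 135.15° + 180° = 140.25°.

140.3°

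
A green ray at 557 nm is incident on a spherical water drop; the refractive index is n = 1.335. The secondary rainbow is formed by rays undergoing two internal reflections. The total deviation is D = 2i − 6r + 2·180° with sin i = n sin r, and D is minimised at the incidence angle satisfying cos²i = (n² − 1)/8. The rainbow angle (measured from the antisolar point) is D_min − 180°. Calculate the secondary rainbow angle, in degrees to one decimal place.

cos²i = (1.78222 − 1)/8 = 0.09778; i = arccos(0.31269) = 71.778°.
sin r = sin 71.778°/1.335 = 0.71150; r = 45.357°.
D_min = 2·71.778° − 6·45.357° + 360° = 231.414°.
Rainbow angle = D_min − 180° = 51.414°.

51.4°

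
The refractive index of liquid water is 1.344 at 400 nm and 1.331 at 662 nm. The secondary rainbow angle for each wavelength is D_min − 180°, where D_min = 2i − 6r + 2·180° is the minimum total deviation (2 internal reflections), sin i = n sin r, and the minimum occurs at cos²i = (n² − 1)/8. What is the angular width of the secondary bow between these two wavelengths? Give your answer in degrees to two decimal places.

3.37°

At 400 nm (n = 1.344): cos²i = 0.10079 → i = 71.490°, r = 44.874°, D_min = 233.733°, rainbow angle = 53.733°.
At 662 nm (n = 1.331): cos²i = 0.09645 → i = 71.907°, r = 45.575°, D_min = 230.365°, rainbow angle = 50.365°.
Angular width = |53.733° − 50.365°| = 3.368°.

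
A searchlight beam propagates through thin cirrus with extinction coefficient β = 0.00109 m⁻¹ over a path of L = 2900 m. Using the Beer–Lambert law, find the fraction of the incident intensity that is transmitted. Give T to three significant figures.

0.0424

τ = β·L = 0.00109 × 2900 = 3.1610.
T = exp(−3.1610) = 0.0424.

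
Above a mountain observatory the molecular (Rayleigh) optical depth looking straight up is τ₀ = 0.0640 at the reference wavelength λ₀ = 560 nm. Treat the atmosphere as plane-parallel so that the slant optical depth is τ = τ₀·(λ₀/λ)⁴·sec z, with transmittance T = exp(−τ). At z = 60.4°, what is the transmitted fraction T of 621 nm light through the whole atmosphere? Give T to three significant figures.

0.918

sec 60.4° = 2.0245.
τ = 0.0640 × (560/621)⁴ × 2.0245 = 0.0640 × 0.6613 × 2.0245 = 0.0857.
T = exp(−0.0857) = 0.9179.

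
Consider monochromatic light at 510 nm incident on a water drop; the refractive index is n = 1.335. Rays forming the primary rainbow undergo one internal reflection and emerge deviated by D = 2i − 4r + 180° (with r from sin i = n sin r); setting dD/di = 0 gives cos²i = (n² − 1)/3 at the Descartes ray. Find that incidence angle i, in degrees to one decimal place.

59.3°

cos²i = (1.335² − 1)/3 = (1.78222 − 1)/3 = 0.26074.
cos i = 0.51063, so i = 59.294°.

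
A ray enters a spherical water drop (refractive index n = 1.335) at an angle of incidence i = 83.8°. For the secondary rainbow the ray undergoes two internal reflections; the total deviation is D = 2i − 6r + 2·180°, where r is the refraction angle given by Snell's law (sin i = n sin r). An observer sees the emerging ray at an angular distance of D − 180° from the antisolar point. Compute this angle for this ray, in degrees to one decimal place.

58.8°

sin r = sin 83.8° / 1.335 = 0.9942/1.335 = 0.7447; r = 48.13°.
D = 2·83.8° − 6·48.13° + 2·180° = 167.60° − 288.79° + 360° = 238.81°.
Angle from antisolar point = D − 180° = 58.81°.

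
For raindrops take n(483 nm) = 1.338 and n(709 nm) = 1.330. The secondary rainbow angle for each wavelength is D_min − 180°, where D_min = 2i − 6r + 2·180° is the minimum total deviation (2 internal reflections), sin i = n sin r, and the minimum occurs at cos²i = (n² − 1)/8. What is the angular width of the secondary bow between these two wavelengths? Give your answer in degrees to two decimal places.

2.09°

At 483 nm (n = 1.338): cos²i = 0.09878 → i = 71.682°, r = 45.195°, D_min = 232.193°, rainbow angle = 52.193°.
At 709 nm (n = 1.330): cos²i = 0.09611 → i = 71.940°, r = 45.630°, D_min = 230.101°, rainbow angle = 50.101°.
Angular width = |52.193° − 50.101°| = 2.092°.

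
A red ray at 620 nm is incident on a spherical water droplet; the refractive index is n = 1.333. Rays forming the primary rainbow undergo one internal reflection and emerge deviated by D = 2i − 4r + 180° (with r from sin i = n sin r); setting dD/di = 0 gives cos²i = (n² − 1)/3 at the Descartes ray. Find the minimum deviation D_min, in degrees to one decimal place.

cos²i = (1.77689 − 1)/3 = 0.25896; i = arccos(0.50888) = 59.410°.
sin r = sin 59.410°/1.333 = 0.64579; r = 40.225°.
D_min = 2·59.410° − 4·40.225° + 180° = 137.922°.

137.9°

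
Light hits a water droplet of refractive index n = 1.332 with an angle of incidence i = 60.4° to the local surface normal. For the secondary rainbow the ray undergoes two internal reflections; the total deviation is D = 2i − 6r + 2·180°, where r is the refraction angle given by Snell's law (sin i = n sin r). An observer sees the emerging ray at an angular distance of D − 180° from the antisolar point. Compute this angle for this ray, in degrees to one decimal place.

sin r = sin 60.4° / 1.332 = 0.8695/1.332 = 0.6528; r = 40.75°.
D = 2·60.4° − 6·40.75° + 2·180° = 120.80° − 244.51° + 360° = 236.29°.
Angle from antisolar point = D − 180° = 56.29°.

56.3°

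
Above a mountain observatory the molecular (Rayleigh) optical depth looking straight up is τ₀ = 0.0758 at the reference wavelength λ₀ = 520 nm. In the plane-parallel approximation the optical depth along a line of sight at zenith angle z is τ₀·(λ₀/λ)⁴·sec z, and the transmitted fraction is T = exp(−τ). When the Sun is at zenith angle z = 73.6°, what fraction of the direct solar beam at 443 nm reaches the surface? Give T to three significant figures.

0.601

sec 73.6° = 3.5418.
τ = 0.0758 × (520/443)⁴ × 3.5418 = 0.0758 × 1.8984 × 3.5418 = 0.5097.
T = exp(−0.5097) = 0.6007.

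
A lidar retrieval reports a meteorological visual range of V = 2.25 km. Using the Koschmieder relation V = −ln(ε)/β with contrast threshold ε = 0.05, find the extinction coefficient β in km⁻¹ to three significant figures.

1.33 km⁻¹

β = −ln(0.05) / V = 2.996 / 2.25 = 1.3314 km⁻¹.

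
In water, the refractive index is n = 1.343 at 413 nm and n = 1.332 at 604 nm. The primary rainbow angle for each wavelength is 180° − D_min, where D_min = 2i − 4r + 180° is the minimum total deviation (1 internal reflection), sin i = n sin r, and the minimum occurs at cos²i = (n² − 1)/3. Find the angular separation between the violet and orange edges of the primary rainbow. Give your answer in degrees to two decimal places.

1.58°

At 413 nm (n = 1.343): cos²i = 0.26788 → i = 58.830°, r = 39.577°, D_min = 139.354°, rainbow angle = 40.646°.
At 604 nm (n = 1.332): cos²i = 0.25807 → i = 59.469°, r = 40.290°, D_min = 137.776°, rainbow angle = 42.224°.
Angular width = |40.646° − 42.224°| = 1.578°.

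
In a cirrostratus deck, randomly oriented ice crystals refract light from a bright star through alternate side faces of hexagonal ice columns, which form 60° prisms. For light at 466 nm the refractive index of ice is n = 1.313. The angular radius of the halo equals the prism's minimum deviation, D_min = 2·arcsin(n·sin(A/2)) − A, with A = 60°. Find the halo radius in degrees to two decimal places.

22.07°

n·sin(A/2) = 1.313 × sin 30° = 1.313 × 0.5000 = 0.6565.
D_min = 2·arcsin(0.6565) − 60° = 2 × 41.033° − 60° = 22.067°.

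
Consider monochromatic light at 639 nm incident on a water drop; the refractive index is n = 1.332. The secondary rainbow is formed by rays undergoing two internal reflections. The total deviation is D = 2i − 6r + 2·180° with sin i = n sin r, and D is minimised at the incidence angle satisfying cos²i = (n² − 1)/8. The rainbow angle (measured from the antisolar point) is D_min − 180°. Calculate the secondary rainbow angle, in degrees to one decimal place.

cos²i = (1.77422 − 1)/8 = 0.09678; i = arccos(0.31109) = 71.875°.
sin r = sin 71.875°/1.332 = 0.71350; r = 45.520°.
D_min = 2·71.875° − 6·45.520° + 360° = 230.628°.
Rainbow angle = D_min − 180° = 50.628°.

50.6°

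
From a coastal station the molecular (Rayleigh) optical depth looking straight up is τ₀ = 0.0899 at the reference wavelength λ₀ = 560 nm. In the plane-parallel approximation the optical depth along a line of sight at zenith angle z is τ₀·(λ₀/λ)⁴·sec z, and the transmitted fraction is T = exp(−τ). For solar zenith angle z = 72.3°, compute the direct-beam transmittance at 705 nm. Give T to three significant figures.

0.889

sec 72.3° = 3.2891.
τ = 0.0899 × (560/705)⁴ × 3.2891 = 0.0899 × 0.3981 × 3.2891 = 0.1177.
T = exp(−0.1177) = 0.8889.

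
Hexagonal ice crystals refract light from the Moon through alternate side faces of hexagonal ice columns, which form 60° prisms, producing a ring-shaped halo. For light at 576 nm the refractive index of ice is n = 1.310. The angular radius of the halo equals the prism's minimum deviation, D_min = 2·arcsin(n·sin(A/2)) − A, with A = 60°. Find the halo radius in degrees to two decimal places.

n·sin(A/2) = 1.310 × sin 30° = 1.310 × 0.5000 = 0.6550.
D_min = 2·arcsin(0.6550) − 60° = 2 × 40.920° − 60° = 21.839°.

21.84°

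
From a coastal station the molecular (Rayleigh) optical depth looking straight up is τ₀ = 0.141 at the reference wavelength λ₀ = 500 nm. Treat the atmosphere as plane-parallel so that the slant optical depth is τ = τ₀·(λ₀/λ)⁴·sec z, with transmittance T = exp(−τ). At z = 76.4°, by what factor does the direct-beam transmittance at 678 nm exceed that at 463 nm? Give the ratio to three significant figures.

Airmass: sec 76.4° = 4.2527.
τ(678 nm) = 0.141 × (500/678)⁴ × 4.2527 = 0.141 × 0.2958 × 4.2527 = 0.1774.
τ(463 nm) = 0.141 × (500/463)⁴ × 4.2527 = 0.141 × 1.3601 × 4.2527 = 0.8155.
T(678)/T(463) = exp(τ_B − τ_A) = exp(0.6382) = 1.8930.

1.89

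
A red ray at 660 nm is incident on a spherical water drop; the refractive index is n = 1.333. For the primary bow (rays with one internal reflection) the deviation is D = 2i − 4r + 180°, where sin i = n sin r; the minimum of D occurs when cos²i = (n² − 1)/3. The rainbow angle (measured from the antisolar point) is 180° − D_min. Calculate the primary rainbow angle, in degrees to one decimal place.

cos²i = (1.77689 − 1)/3 = 0.25896; i = arccos(0.50888) = 59.410°.
sin r = sin 59.410°/1.333 = 0.64579; r = 40.225°.
D_min = 2·59.410° − 4·40.225° + 180° = 137.922°.
Rainbow angle = 180° − D_min = 42.078°.

42.1°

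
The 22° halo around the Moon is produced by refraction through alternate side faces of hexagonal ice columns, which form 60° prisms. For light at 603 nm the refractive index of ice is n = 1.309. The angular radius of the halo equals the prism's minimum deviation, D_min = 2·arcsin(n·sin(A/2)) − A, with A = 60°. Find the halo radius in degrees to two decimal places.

21.76°

n·sin(A/2) = 1.309 × sin 30° = 1.309 × 0.5000 = 0.6545.
D_min = 2·arcsin(0.6545) − 60° = 2 × 40.882° − 60° = 21.763°.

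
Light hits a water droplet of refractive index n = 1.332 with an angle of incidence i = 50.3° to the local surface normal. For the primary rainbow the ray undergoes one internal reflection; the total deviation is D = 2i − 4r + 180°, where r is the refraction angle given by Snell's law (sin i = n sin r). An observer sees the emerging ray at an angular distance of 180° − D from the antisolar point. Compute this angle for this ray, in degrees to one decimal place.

sin r = sin 50.3° / 1.332 = 0.7694/1.332 = 0.5776; r = 35.28°.
D = 2·50.3° − 4·35.28° + 180° = 100.60° − 141.14° + 180° = 139.46°.
Angle from antisolar point = 180° − D = 40.54°.

40.5°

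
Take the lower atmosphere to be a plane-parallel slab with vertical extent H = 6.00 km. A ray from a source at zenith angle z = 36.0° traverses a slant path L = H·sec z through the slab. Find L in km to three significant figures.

7.42 km

sec z = 1/cos 36.0° = 1.2361.
L = 6.00 × 1.2361 = 7.416 km.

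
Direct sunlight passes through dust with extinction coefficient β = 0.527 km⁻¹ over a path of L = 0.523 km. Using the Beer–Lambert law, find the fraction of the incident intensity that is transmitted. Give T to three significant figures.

τ = β·L = 0.527 × 0.523 = 0.2756.
T = exp(−0.2756) = 0.7591.

0.759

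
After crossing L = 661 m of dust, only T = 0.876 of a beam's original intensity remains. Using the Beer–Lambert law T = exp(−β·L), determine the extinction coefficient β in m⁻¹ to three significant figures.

0.000200 m⁻¹

Beer–Lambert: T = exp(−βL) ⇒ β = −ln(T)/L = −ln(0.876)/661 = 0.1324/661 = 0.0002003 m⁻¹.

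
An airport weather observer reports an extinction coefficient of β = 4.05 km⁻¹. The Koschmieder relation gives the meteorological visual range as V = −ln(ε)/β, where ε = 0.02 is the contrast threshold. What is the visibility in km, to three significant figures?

0.966 km

V = −ln(0.02) / 4.05 = 3.912 / 4.05 = 0.9659 km.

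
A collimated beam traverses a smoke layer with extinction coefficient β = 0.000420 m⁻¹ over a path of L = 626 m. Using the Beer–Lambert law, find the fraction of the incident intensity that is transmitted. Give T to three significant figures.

0.769

τ = β·L = 0.000420 × 626 = 0.2629.
T = exp(−0.2629) = 0.7688.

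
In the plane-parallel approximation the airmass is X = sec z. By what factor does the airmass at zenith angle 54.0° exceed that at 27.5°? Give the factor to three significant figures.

X(54.0°)/X(27.5°) = sec 54.0° / sec 27.5° = cos 27.5° / cos 54.0° = 0.8870/0.5878 = 1.5091.

1.51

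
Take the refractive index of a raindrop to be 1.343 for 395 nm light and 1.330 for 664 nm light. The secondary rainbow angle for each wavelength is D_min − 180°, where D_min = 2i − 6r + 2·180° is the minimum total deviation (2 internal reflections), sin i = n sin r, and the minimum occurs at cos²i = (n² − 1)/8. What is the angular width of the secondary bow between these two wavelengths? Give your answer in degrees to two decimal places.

At 395 nm (n = 1.343): cos²i = 0.10046 → i = 71.522°, r = 44.928°, D_min = 233.478°, rainbow angle = 53.478°.
At 664 nm (n = 1.330): cos²i = 0.09611 → i = 71.940°, r = 45.630°, D_min = 230.101°, rainbow angle = 50.101°.
Angular width = |53.478° − 50.101°| = 3.377°.

3.38°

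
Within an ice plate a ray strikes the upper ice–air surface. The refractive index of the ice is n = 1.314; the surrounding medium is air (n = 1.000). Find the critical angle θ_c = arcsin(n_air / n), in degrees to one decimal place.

49.6°

sin θ_c = n_air / n = 1.000 / 1.314 = 0.7610.
θ_c = arcsin(0.7610) = 49.56°.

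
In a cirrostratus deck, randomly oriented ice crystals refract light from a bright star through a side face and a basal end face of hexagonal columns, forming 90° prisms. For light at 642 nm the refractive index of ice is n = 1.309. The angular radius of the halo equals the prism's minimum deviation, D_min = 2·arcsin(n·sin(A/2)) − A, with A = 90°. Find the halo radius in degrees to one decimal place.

n·sin(A/2) = 1.309 × sin 45° = 1.309 × 0.7071 = 0.9256.
D_min = 2·arcsin(0.9256) − 90° = 2 × 67.759° − 90° = 45.519°.

45.5°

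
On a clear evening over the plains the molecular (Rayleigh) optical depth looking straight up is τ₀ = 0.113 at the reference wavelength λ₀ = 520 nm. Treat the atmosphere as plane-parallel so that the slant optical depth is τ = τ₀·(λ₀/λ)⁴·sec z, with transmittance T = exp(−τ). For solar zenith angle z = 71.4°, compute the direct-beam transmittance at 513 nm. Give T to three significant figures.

sec 71.4° = 3.1352.
τ = 0.113 × (520/513)⁴ × 3.1352 = 0.113 × 1.0557 × 3.1352 = 0.3740.
T = exp(−0.3740) = 0.6880.

0.688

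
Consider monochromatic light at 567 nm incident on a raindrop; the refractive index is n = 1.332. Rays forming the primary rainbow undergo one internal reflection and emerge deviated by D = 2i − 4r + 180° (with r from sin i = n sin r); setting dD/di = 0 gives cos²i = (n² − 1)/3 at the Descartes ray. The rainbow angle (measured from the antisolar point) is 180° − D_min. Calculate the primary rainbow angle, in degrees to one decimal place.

42.2°

cos²i = (1.77422 − 1)/3 = 0.25807; i = arccos(0.50801) = 59.469°.
sin r = sin 59.469°/1.332 = 0.64666; r = 40.290°.
D_min = 2·59.469° − 4·40.290° + 180° = 137.776°.
Rainbow angle = 180° − D_min = 42.224°.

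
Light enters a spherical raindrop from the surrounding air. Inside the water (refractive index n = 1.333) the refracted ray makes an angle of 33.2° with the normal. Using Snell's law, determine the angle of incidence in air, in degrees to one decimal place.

Snell: sin θ_i = n · sin θ_r = 1.333 × sin 33.2° = 1.333 × 0.5476 = 0.7299.
θ_i = arcsin(0.7299) = 46.88°.

46.9°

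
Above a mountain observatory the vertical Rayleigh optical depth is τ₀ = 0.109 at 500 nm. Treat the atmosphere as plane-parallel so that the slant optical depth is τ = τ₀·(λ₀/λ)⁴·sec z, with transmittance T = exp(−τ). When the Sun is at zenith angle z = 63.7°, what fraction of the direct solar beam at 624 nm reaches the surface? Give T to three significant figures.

sec 63.7° = 2.2570.
τ = 0.109 × (500/624)⁴ × 2.2570 = 0.109 × 0.4122 × 2.2570 = 0.1014.
T = exp(−0.1014) = 0.9036.

0.904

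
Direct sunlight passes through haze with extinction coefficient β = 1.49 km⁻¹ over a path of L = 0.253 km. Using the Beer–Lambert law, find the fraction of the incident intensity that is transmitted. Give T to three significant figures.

τ = β·L = 1.49 × 0.253 = 0.3770.
T = exp(−0.3770) = 0.6859.

0.686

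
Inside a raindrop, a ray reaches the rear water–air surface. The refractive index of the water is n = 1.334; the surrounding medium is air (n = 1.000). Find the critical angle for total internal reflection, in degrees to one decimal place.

48.6°

sin θ_c = n_air / n = 1.000 / 1.334 = 0.7496.
θ_c = arcsin(0.7496) = 48.56°.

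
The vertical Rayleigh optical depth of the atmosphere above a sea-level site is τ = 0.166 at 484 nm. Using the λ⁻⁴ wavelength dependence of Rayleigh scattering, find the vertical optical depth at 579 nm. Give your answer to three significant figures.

0.0811

τ(579 nm) = τ(484 nm) × (484/579)⁴ = 0.166 × (0.8359)⁴ = 0.166 × 0.4883 = 0.0811.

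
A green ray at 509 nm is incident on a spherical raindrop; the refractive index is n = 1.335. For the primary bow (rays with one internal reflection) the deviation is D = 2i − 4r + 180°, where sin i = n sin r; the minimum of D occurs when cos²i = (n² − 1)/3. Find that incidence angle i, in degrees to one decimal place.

cos²i = (1.335² − 1)/3 = (1.78222 − 1)/3 = 0.26074.
cos i = 0.51063, so i = 59.294°.

59.3°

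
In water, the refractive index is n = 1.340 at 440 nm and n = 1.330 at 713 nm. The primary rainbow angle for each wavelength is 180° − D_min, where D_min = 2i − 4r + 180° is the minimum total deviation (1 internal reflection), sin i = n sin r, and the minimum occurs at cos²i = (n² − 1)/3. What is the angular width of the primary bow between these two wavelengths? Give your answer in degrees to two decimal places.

1.45°

At 440 nm (n = 1.340): cos²i = 0.26520 → i = 59.004°, r = 39.770°, D_min = 138.929°, rainbow angle = 41.071°.
At 713 nm (n = 1.330): cos²i = 0.25630 → i = 59.585°, r = 40.422°, D_min = 137.484°, rainbow angle = 42.516°.
Angular width = |41.071° − 42.516°| = 1.445°.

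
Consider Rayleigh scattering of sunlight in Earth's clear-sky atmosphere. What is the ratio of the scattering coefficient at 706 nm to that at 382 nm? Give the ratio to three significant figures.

Rayleigh scattering ∝ λ⁻⁴, so the ratio of coefficients is the inverse fourth power of the wavelength ratio.
σ(706)/σ(382) = (382/706)⁴ = (0.5411)⁴ = 0.08571.

0.0857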